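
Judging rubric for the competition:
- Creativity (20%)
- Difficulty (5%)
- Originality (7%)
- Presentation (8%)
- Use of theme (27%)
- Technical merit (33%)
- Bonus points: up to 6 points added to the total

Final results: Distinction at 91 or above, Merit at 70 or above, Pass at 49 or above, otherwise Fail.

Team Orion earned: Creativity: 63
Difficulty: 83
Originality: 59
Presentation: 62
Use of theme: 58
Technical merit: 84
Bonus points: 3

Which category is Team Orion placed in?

Weighted total:
  Creativity 63 × 0.2 = 12.6
  Difficulty 83 × 0.05 = 4.15
  Originality 59 × 0.07 = 4.13
  Presentation 62 × 0.08 = 4.96
  Use of theme 58 × 0.27 = 15.66
  Technical merit 84 × 0.33 = 27.72
Sum = 69.22
Bonus points: 69.22 + 3 = 72.22
72.22 is ≥ 70 and < 91 → Merit

Merit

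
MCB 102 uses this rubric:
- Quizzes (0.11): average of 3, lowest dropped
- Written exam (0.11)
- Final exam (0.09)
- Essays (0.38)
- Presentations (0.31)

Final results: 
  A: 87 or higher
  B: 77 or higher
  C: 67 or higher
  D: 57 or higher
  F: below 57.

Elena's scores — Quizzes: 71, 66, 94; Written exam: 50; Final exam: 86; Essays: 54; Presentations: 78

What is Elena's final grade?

C

Quizzes: drop 66 → average of remaining 2 = 165/2 = 82.5
Weighted total:
  Quizzes 82.5 × 0.11 = 9.075
  Written exam 50 × 0.11 = 5.5
  Final exam 86 × 0.09 = 7.74
  Essays 54 × 0.38 = 20.52
  Presentations 78 × 0.31 = 24.18
Sum = 67.015
67.015 is ≥ 67 and < 77 → C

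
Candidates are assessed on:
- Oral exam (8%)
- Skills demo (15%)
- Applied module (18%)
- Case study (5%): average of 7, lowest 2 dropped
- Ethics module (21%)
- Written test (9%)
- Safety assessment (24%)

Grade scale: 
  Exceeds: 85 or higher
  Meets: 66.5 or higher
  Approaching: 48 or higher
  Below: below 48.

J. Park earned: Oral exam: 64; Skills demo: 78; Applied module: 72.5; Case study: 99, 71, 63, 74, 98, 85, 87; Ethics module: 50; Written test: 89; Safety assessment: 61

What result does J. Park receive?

Meets

Case study: drop 63, 71 → average of remaining 5 = 443/5 = 88.6
Weighted total:
  Oral exam 64 × 0.08 = 5.12
  Skills demo 78 × 0.15 = 11.7
  Applied module 72.5 × 0.18 = 13.05
  Case study 88.6 × 0.05 = 4.43
  Ethics module 50 × 0.21 = 10.5
  Written test 89 × 0.09 = 8.01
  Safety assessment 61 × 0.24 = 14.64
Sum = 67.45
67.45 is ≥ 66.5 and < 85 → Meets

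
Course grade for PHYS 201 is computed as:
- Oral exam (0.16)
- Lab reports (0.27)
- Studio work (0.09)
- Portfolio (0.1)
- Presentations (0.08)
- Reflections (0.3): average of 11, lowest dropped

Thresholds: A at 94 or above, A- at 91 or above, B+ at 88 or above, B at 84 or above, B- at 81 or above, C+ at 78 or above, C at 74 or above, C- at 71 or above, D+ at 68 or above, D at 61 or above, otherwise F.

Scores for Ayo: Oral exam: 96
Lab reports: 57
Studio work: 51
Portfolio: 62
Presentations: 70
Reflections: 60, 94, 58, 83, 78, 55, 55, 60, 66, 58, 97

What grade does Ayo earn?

D+

Reflections: drop 55 → average of remaining 10 = 709/10 = 70.9
Weighted total:
  Oral exam 96 × 0.16 = 15.36
  Lab reports 57 × 0.27 = 15.39
  Studio work 51 × 0.09 = 4.59
  Portfolio 62 × 0.1 = 6.2
  Presentations 70 × 0.08 = 5.6
  Reflections 70.9 × 0.3 = 21.27
Sum = 68.41
68.41 is ≥ 68 and < 71 → D+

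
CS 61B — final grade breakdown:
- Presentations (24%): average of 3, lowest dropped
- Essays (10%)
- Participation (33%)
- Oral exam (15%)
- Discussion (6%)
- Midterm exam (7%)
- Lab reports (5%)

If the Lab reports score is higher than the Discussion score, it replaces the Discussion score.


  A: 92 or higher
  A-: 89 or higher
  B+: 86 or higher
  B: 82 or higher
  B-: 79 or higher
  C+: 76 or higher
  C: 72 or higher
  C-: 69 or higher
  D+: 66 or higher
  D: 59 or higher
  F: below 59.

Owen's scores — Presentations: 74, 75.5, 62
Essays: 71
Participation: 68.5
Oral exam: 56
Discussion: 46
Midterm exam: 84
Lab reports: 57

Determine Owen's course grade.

D+

Presentations: drop 62 → average of remaining 2 = 149.5/2 = 74.75
Lab reports (57) > Discussion (46), so Discussion counts as 57.
Weighted total:
  Presentations 74.75 × 0.24 = 17.94
  Essays 71 × 0.1 = 7.1
  Participation 68.5 × 0.33 = 22.605
  Oral exam 56 × 0.15 = 8.4
  Discussion 57 × 0.06 = 3.42
  Midterm exam 84 × 0.07 = 5.88
  Lab reports 57 × 0.05 = 2.85
Sum = 68.195
68.195 is ≥ 66 and < 69 → D+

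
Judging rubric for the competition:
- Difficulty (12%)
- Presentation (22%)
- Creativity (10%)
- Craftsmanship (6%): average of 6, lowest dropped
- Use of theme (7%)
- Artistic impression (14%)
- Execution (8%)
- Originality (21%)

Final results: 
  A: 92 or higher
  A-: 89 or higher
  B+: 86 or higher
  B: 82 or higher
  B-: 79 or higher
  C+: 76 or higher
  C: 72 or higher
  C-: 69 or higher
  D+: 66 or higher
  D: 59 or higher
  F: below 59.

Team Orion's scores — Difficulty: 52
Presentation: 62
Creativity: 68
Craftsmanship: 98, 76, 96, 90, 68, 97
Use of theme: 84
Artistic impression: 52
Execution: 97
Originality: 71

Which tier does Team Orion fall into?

D+

Craftsmanship: drop 68 → average of remaining 5 = 457/5 = 91.4
Weighted total:
  Difficulty 52 × 0.12 = 6.24
  Presentation 62 × 0.22 = 13.64
  Creativity 68 × 0.1 = 6.8
  Craftsmanship 91.4 × 0.06 = 5.484
  Use of theme 84 × 0.07 = 5.88
  Artistic impression 52 × 0.14 = 7.28
  Execution 97 × 0.08 = 7.76
  Originality 71 × 0.21 = 14.91
Sum = 67.994
67.994 is ≥ 66 and < 69 → D+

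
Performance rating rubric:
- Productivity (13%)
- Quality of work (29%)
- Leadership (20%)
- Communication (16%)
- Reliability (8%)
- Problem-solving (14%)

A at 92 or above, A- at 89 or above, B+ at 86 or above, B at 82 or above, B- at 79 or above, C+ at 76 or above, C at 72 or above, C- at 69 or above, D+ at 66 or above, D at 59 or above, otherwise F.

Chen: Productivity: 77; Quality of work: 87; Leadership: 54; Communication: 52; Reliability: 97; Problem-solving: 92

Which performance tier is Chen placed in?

C

Weighted total:
  Productivity 77 × 0.13 = 10.01
  Quality of work 87 × 0.29 = 25.23
  Leadership 54 × 0.2 = 10.8
  Communication 52 × 0.16 = 8.32
  Reliability 97 × 0.08 = 7.76
  Problem-solving 92 × 0.14 = 12.88
Sum = 75
75 is ≥ 72 and < 76 → C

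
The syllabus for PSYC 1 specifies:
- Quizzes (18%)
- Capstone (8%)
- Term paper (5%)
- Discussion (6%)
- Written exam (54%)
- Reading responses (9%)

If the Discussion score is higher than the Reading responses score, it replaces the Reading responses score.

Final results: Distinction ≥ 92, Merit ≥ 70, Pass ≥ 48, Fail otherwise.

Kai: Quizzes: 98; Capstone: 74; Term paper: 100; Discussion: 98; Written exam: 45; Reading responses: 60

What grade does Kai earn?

Pass

Discussion (98) > Reading responses (60), so Reading responses counts as 98.
Weighted total:
  Quizzes 98 × 0.18 = 17.64
  Capstone 74 × 0.08 = 5.92
  Term paper 100 × 0.05 = 5
  Discussion 98 × 0.06 = 5.88
  Written exam 45 × 0.54 = 24.3
  Reading responses 98 × 0.09 = 8.82
Sum = 67.56
67.56 is ≥ 48 and < 70 → Pass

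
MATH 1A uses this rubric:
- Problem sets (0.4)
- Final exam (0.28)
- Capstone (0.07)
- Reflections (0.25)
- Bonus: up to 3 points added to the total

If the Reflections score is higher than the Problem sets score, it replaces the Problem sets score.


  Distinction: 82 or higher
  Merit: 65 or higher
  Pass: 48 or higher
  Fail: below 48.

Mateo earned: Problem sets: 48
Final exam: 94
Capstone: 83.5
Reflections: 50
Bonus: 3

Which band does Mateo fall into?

Reflections (50) > Problem sets (48), so Problem sets counts as 50.
Weighted total:
  Problem sets 50 × 0.4 = 20
  Final exam 94 × 0.28 = 26.32
  Capstone 83.5 × 0.07 = 5.845
  Reflections 50 × 0.25 = 12.5
Sum = 64.665
Bonus: 64.665 + 3 = 67.665
67.665 is ≥ 65 and < 82 → Merit

Merit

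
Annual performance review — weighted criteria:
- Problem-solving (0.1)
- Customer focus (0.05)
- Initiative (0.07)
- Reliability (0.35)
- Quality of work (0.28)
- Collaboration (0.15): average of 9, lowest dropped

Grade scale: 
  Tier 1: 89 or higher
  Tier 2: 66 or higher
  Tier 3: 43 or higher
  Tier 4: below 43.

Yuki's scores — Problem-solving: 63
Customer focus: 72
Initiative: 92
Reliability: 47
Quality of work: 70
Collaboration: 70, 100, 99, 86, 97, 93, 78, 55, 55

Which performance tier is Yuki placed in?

Collaboration: drop 55 → average of remaining 8 = 678/8 = 84.75
Weighted total:
  Problem-solving 63 × 0.1 = 6.3
  Customer focus 72 × 0.05 = 3.6
  Initiative 92 × 0.07 = 6.44
  Reliability 47 × 0.35 = 16.45
  Quality of work 70 × 0.28 = 19.6
  Collaboration 84.75 × 0.15 = 12.7125
Sum = 65.1025
65.1025 is ≥ 43 and < 66 → Tier 3

Tier 3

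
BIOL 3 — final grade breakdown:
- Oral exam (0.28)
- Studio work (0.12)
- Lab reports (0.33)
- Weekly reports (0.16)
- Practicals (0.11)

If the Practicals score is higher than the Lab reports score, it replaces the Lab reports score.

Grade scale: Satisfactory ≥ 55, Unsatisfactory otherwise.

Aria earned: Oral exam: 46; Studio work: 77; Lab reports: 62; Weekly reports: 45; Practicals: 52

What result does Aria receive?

Satisfactory

Practicals (52) ≤ Lab reports (62), so Lab reports stays at 62.
Weighted total:
  Oral exam 46 × 0.28 = 12.88
  Studio work 77 × 0.12 = 9.24
  Lab reports 62 × 0.33 = 20.46
  Weekly reports 45 × 0.16 = 7.2
  Practicals 52 × 0.11 = 5.72
Sum = 55.5
55.5 ≥ 55 → Satisfactory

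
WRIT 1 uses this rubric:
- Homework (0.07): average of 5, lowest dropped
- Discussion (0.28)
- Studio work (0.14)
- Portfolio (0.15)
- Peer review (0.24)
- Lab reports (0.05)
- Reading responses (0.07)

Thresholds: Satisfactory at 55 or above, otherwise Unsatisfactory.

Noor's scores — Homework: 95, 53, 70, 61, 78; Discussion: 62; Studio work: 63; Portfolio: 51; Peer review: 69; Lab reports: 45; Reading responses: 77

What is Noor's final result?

Homework: drop 53 → average of remaining 4 = 304/4 = 76
Weighted total:
  Homework 76 × 0.07 = 5.32
  Discussion 62 × 0.28 = 17.36
  Studio work 63 × 0.14 = 8.82
  Portfolio 51 × 0.15 = 7.65
  Peer review 69 × 0.24 = 16.56
  Lab reports 45 × 0.05 = 2.25
  Reading responses 77 × 0.07 = 5.39
Sum = 63.35
63.35 ≥ 55 → Satisfactory

Satisfactory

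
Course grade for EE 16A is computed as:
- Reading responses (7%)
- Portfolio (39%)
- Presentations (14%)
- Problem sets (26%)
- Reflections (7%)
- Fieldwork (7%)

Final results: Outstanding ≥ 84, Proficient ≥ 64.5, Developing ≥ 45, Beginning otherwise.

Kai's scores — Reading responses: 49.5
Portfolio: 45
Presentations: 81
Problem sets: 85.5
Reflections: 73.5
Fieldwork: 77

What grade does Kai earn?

Proficient

Weighted total:
  Reading responses 49.5 × 0.07 = 3.465
  Portfolio 45 × 0.39 = 17.55
  Presentations 81 × 0.14 = 11.34
  Problem sets 85.5 × 0.26 = 22.23
  Reflections 73.5 × 0.07 = 5.145
  Fieldwork 77 × 0.07 = 5.39
Sum = 65.12
65.12 is ≥ 64.5 and < 84 → Proficient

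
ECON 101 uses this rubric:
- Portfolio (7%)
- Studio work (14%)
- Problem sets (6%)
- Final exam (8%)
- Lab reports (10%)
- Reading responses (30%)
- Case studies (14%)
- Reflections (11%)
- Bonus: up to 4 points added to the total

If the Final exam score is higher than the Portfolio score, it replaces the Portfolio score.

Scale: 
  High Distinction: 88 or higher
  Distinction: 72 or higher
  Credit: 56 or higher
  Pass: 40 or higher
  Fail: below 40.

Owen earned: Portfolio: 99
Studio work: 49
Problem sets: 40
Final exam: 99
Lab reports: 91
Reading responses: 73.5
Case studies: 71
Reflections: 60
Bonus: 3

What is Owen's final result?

Final exam (99) ≤ Portfolio (99), so Portfolio stays at 99.
Weighted total:
  Portfolio 99 × 0.07 = 6.93
  Studio work 49 × 0.14 = 6.86
  Problem sets 40 × 0.06 = 2.4
  Final exam 99 × 0.08 = 7.92
  Lab reports 91 × 0.1 = 9.1
  Reading responses 73.5 × 0.3 = 22.05
  Case studies 71 × 0.14 = 9.94
  Reflections 60 × 0.11 = 6.6
Sum = 71.8
Bonus: 71.8 + 3 = 74.8
74.8 is ≥ 72 and < 88 → Distinction

Distinction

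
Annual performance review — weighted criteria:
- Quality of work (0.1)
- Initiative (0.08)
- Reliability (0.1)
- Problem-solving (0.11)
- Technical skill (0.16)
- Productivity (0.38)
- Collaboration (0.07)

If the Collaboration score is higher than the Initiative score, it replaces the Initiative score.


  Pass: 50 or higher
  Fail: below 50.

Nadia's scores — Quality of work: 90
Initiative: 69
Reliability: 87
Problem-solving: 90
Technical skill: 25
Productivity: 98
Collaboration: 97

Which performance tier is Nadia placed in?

Collaboration (97) > Initiative (69), so Initiative counts as 97.
Weighted total:
  Quality of work 90 × 0.1 = 9
  Initiative 97 × 0.08 = 7.76
  Reliability 87 × 0.1 = 8.7
  Problem-solving 90 × 0.11 = 9.9
  Technical skill 25 × 0.16 = 4
  Productivity 98 × 0.38 = 37.24
  Collaboration 97 × 0.07 = 6.79
Sum = 83.39
83.39 ≥ 50 → Pass

Pass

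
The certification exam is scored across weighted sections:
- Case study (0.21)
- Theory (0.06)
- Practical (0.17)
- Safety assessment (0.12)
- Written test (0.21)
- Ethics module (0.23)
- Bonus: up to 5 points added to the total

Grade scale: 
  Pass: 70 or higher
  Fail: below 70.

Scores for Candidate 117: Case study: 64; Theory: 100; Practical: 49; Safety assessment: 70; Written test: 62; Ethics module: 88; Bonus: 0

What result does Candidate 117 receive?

Weighted total:
  Case study 64 × 0.21 = 13.44
  Theory 100 × 0.06 = 6
  Practical 49 × 0.17 = 8.33
  Safety assessment 70 × 0.12 = 8.4
  Written test 62 × 0.21 = 13.02
  Ethics module 88 × 0.23 = 20.24
Sum = 69.43
Bonus: 69.43 + 0 = 69.43
69.43 < 70 → Fail

Fail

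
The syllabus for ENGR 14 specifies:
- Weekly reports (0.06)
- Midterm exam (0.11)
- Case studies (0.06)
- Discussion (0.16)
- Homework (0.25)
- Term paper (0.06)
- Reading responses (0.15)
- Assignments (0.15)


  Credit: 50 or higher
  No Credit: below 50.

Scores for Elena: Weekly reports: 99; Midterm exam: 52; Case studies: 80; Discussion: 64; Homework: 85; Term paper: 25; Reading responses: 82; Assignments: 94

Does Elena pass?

Weighted total:
  Weekly reports 99 × 0.06 = 5.94
  Midterm exam 52 × 0.11 = 5.72
  Case studies 80 × 0.06 = 4.8
  Discussion 64 × 0.16 = 10.24
  Homework 85 × 0.25 = 21.25
  Term paper 25 × 0.06 = 1.5
  Reading responses 82 × 0.15 = 12.3
  Assignments 94 × 0.15 = 14.1
Sum = 75.85
75.85 ≥ 50 → Credit

Credit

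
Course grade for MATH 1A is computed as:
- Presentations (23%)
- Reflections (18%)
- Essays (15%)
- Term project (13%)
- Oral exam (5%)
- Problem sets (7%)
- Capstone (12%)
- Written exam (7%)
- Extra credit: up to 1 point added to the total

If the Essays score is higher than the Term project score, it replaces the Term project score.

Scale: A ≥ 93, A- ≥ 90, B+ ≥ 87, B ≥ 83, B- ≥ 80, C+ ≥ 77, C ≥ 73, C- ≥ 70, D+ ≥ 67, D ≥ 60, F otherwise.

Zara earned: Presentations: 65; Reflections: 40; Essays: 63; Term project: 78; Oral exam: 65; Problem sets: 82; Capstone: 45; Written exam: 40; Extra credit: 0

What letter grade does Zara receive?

Essays (63) ≤ Term project (78), so Term project stays at 78.
Weighted total:
  Presentations 65 × 0.23 = 14.95
  Reflections 40 × 0.18 = 7.2
  Essays 63 × 0.15 = 9.45
  Term project 78 × 0.13 = 10.14
  Oral exam 65 × 0.05 = 3.25
  Problem sets 82 × 0.07 = 5.74
  Capstone 45 × 0.12 = 5.4
  Written exam 40 × 0.07 = 2.8
Sum = 58.93
Extra credit: 58.93 + 0 = 58.93
58.93 < 60 → F

F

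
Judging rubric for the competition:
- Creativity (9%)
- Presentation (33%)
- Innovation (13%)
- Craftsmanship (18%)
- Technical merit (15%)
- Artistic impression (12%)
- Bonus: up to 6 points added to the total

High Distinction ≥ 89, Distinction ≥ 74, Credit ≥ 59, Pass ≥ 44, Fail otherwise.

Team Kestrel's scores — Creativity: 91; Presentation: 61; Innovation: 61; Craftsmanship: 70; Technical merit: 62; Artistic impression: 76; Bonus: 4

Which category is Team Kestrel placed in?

Credit

Weighted total:
  Creativity 91 × 0.09 = 8.19
  Presentation 61 × 0.33 = 20.13
  Innovation 61 × 0.13 = 7.93
  Craftsmanship 70 × 0.18 = 12.6
  Technical merit 62 × 0.15 = 9.3
  Artistic impression 76 × 0.12 = 9.12
Sum = 67.27
Bonus: 67.27 + 4 = 71.27
71.27 is ≥ 59 and < 74 → Credit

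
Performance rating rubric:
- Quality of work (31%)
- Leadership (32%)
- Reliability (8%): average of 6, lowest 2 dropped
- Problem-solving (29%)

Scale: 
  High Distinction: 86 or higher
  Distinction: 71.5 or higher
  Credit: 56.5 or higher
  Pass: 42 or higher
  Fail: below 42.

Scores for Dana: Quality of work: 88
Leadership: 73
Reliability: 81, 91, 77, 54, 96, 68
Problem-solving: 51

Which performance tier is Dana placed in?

Distinction

Reliability: drop 54, 68 → average of remaining 4 = 345/4 = 86.25
Weighted total:
  Quality of work 88 × 0.31 = 27.28
  Leadership 73 × 0.32 = 23.36
  Reliability 86.25 × 0.08 = 6.9
  Problem-solving 51 × 0.29 = 14.79
Sum = 72.33
72.33 is ≥ 71.5 and < 86 → Distinction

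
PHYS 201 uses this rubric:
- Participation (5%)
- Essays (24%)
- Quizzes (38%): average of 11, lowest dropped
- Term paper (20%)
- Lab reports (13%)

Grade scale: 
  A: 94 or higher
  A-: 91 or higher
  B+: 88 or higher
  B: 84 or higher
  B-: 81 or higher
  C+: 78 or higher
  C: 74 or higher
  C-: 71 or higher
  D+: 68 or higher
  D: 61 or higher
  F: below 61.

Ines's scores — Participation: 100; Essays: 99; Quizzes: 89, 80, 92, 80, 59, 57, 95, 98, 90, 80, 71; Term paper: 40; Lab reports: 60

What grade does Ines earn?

Quizzes: drop 57 → average of remaining 10 = 834/10 = 83.4
Weighted total:
  Participation 100 × 0.05 = 5
  Essays 99 × 0.24 = 23.76
  Quizzes 83.4 × 0.38 = 31.692
  Term paper 40 × 0.2 = 8
  Lab reports 60 × 0.13 = 7.8
Sum = 76.252
76.252 is ≥ 74 and < 78 → C

C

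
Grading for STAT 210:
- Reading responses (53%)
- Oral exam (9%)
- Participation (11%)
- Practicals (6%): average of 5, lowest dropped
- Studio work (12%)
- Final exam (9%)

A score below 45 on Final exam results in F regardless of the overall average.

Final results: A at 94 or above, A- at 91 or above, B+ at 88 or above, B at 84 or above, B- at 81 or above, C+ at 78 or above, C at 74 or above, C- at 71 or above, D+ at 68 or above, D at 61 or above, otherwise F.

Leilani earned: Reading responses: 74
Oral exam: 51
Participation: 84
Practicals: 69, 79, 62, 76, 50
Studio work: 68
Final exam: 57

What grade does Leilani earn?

Practicals: drop 50 → average of remaining 4 = 286/4 = 71.5
Final exam score 57 ≥ 45: minimum met.
Weighted total:
  Reading responses 74 × 0.53 = 39.22
  Oral exam 51 × 0.09 = 4.59
  Participation 84 × 0.11 = 9.24
  Practicals 71.5 × 0.06 = 4.29
  Studio work 68 × 0.12 = 8.16
  Final exam 57 × 0.09 = 5.13
Sum = 70.63
70.63 is ≥ 68 and < 71 → D+

D+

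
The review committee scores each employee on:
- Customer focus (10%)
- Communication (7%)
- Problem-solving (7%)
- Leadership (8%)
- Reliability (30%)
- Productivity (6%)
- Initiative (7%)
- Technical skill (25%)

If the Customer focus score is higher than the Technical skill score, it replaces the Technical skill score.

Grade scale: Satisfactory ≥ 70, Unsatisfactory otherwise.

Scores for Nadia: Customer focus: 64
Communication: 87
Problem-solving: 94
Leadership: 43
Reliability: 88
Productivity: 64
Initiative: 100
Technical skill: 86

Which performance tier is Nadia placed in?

Customer focus (64) ≤ Technical skill (86), so Technical skill stays at 86.
Weighted total:
  Customer focus 64 × 0.1 = 6.4
  Communication 87 × 0.07 = 6.09
  Problem-solving 94 × 0.07 = 6.58
  Leadership 43 × 0.08 = 3.44
  Reliability 88 × 0.3 = 26.4
  Productivity 64 × 0.06 = 3.84
  Initiative 100 × 0.07 = 7
  Technical skill 86 × 0.25 = 21.5
Sum = 81.25
81.25 ≥ 70 → Satisfactory

Satisfactory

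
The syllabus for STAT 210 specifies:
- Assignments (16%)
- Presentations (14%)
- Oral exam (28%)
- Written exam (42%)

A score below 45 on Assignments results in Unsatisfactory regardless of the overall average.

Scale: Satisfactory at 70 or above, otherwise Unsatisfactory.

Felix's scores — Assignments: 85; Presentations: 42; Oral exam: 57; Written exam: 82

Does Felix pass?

Unsatisfactory

Assignments score 85 ≥ 45: minimum met.
Weighted total:
  Assignments 85 × 0.16 = 13.6
  Presentations 42 × 0.14 = 5.88
  Oral exam 57 × 0.28 = 15.96
  Written exam 82 × 0.42 = 34.44
Sum = 69.88
69.88 < 70 → Unsatisfactory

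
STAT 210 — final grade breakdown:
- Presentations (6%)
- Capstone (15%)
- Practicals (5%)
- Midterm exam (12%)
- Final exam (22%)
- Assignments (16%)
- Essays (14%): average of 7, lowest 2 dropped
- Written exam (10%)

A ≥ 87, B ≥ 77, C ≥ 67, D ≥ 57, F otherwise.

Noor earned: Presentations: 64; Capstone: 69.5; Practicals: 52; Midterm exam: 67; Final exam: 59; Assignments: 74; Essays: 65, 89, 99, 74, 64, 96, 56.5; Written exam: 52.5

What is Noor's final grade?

D

Essays: drop 56.5, 64 → average of remaining 5 = 423/5 = 84.6
Weighted total:
  Presentations 64 × 0.06 = 3.84
  Capstone 69.5 × 0.15 = 10.425
  Practicals 52 × 0.05 = 2.6
  Midterm exam 67 × 0.12 = 8.04
  Final exam 59 × 0.22 = 12.98
  Assignments 74 × 0.16 = 11.84
  Essays 84.6 × 0.14 = 11.844
  Written exam 52.5 × 0.1 = 5.25
Sum = 66.819
66.819 is ≥ 57 and < 67 → D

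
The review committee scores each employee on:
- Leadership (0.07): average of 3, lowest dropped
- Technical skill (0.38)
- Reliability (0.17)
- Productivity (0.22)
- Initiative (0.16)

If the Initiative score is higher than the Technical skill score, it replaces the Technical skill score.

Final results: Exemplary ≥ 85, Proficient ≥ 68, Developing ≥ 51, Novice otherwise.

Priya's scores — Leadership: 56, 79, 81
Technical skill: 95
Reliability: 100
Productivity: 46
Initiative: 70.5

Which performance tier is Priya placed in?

Leadership: drop 56 → average of remaining 2 = 160/2 = 80
Initiative (70.5) ≤ Technical skill (95), so Technical skill stays at 95.
Weighted total:
  Leadership 80 × 0.07 = 5.6
  Technical skill 95 × 0.38 = 36.1
  Reliability 100 × 0.17 = 17
  Productivity 46 × 0.22 = 10.12
  Initiative 70.5 × 0.16 = 11.28
Sum = 80.1
80.1 is ≥ 68 and < 85 → Proficient

Proficient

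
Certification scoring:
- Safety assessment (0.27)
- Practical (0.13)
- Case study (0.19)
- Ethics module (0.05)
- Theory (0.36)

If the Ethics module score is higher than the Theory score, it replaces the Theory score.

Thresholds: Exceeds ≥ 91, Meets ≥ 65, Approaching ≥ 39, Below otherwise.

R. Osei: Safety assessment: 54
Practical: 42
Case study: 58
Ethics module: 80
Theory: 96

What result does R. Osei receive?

Meets

Ethics module (80) ≤ Theory (96), so Theory stays at 96.
Weighted total:
  Safety assessment 54 × 0.27 = 14.58
  Practical 42 × 0.13 = 5.46
  Case study 58 × 0.19 = 11.02
  Ethics module 80 × 0.05 = 4
  Theory 96 × 0.36 = 34.56
Sum = 69.62
69.62 is ≥ 65 and < 91 → Meets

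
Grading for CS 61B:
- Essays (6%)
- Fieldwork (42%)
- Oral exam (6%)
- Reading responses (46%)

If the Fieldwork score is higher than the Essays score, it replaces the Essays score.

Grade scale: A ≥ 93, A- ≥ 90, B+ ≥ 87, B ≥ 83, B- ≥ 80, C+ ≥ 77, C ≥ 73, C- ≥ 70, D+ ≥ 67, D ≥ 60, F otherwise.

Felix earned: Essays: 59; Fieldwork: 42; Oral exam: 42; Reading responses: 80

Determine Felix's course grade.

D

Fieldwork (42) ≤ Essays (59), so Essays stays at 59.
Weighted total:
  Essays 59 × 0.06 = 3.54
  Fieldwork 42 × 0.42 = 17.64
  Oral exam 42 × 0.06 = 2.52
  Reading responses 80 × 0.46 = 36.8
Sum = 60.5
60.5 is ≥ 60 and < 67 → D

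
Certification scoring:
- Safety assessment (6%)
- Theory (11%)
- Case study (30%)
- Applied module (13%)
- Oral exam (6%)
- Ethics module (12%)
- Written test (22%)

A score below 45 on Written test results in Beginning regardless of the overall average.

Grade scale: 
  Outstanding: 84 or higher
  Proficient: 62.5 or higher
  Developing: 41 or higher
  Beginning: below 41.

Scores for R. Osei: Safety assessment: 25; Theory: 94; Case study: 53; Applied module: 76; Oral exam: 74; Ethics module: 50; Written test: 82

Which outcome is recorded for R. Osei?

Written test score 82 ≥ 45: minimum met.
Weighted total:
  Safety assessment 25 × 0.06 = 1.5
  Theory 94 × 0.11 = 10.34
  Case study 53 × 0.3 = 15.9
  Applied module 76 × 0.13 = 9.88
  Oral exam 74 × 0.06 = 4.44
  Ethics module 50 × 0.12 = 6
  Written test 82 × 0.22 = 18.04
Sum = 66.1
66.1 is ≥ 62.5 and < 84 → Proficient

Proficient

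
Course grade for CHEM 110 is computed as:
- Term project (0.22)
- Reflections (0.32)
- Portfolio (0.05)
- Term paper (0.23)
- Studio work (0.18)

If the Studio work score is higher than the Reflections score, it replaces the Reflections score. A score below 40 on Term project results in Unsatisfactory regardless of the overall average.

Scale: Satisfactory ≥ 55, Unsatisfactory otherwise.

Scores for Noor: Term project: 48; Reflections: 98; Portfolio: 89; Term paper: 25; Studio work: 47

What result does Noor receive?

Satisfactory

Studio work (47) ≤ Reflections (98), so Reflections stays at 98.
Term project score 48 ≥ 40: minimum met.
Weighted total:
  Term project 48 × 0.22 = 10.56
  Reflections 98 × 0.32 = 31.36
  Portfolio 89 × 0.05 = 4.45
  Term paper 25 × 0.23 = 5.75
  Studio work 47 × 0.18 = 8.46
Sum = 60.58
60.58 ≥ 55 → Satisfactory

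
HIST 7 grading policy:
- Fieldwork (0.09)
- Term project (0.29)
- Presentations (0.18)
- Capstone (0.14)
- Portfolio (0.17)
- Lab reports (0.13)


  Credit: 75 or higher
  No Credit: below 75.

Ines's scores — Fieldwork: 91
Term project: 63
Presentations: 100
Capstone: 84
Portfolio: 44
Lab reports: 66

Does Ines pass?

No Credit

Weighted total:
  Fieldwork 91 × 0.09 = 8.19
  Term project 63 × 0.29 = 18.27
  Presentations 100 × 0.18 = 18
  Capstone 84 × 0.14 = 11.76
  Portfolio 44 × 0.17 = 7.48
  Lab reports 66 × 0.13 = 8.58
Sum = 72.28
72.28 < 75 → No Credit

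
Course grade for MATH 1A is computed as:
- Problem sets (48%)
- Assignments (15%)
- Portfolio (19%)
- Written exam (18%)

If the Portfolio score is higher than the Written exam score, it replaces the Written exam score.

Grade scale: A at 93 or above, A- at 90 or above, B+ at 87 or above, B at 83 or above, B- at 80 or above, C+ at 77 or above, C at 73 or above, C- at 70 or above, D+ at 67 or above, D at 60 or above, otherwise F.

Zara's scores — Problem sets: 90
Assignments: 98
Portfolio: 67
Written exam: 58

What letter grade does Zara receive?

B-

Portfolio (67) > Written exam (58), so Written exam counts as 67.
Weighted total:
  Problem sets 90 × 0.48 = 43.2
  Assignments 98 × 0.15 = 14.7
  Portfolio 67 × 0.19 = 12.73
  Written exam 67 × 0.18 = 12.06
Sum = 82.69
82.69 is ≥ 80 and < 83 → B-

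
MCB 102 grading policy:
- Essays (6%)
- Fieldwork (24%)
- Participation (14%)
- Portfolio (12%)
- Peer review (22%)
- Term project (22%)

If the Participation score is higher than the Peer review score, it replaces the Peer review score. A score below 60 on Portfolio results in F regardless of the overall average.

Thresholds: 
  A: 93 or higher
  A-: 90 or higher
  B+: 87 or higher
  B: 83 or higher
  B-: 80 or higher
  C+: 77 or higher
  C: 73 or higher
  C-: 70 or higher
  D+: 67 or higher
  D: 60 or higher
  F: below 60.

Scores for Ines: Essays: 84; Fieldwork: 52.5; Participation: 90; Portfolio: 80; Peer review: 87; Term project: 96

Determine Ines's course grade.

Participation (90) > Peer review (87), so Peer review counts as 90.
Portfolio score 80 ≥ 60: minimum met.
Weighted total:
  Essays 84 × 0.06 = 5.04
  Fieldwork 52.5 × 0.24 = 12.6
  Participation 90 × 0.14 = 12.6
  Portfolio 80 × 0.12 = 9.6
  Peer review 90 × 0.22 = 19.8
  Term project 96 × 0.22 = 21.12
Sum = 80.76
80.76 is ≥ 80 and < 83 → B-

B-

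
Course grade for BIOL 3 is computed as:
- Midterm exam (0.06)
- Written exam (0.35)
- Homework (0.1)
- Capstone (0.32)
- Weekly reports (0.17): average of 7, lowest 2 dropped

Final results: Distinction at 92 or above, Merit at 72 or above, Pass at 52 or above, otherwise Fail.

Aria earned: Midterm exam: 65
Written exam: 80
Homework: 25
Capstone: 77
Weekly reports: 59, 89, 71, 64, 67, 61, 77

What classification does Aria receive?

Pass

Weekly reports: drop 59, 61 → average of remaining 5 = 368/5 = 73.6
Weighted total:
  Midterm exam 65 × 0.06 = 3.9
  Written exam 80 × 0.35 = 28
  Homework 25 × 0.1 = 2.5
  Capstone 77 × 0.32 = 24.64
  Weekly reports 73.6 × 0.17 = 12.512
Sum = 71.552
71.552 is ≥ 52 and < 72 → Pass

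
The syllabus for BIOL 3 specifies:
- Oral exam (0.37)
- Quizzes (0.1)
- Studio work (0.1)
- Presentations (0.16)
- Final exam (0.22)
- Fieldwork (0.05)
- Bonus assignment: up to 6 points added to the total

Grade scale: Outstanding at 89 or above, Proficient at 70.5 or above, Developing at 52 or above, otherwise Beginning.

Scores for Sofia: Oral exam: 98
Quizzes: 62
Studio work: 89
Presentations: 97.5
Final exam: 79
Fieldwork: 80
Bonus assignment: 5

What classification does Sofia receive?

Weighted total:
  Oral exam 98 × 0.37 = 36.26
  Quizzes 62 × 0.1 = 6.2
  Studio work 89 × 0.1 = 8.9
  Presentations 97.5 × 0.16 = 15.6
  Final exam 79 × 0.22 = 17.38
  Fieldwork 80 × 0.05 = 4
Sum = 88.34
Bonus assignment: 88.34 + 5 = 93.34
93.34 ≥ 89 → Outstanding

Outstanding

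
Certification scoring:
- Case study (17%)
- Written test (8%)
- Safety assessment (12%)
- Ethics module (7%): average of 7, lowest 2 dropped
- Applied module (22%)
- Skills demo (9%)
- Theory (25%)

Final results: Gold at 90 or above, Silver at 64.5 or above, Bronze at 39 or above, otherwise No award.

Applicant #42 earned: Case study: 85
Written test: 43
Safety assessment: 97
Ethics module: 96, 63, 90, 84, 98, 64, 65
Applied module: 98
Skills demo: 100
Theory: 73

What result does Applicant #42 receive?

Silver

Ethics module: drop 63, 64 → average of remaining 5 = 433/5 = 86.6
Weighted total:
  Case study 85 × 0.17 = 14.45
  Written test 43 × 0.08 = 3.44
  Safety assessment 97 × 0.12 = 11.64
  Ethics module 86.6 × 0.07 = 6.062
  Applied module 98 × 0.22 = 21.56
  Skills demo 100 × 0.09 = 9
  Theory 73 × 0.25 = 18.25
Sum = 84.402
84.402 is ≥ 64.5 and < 90 → Silver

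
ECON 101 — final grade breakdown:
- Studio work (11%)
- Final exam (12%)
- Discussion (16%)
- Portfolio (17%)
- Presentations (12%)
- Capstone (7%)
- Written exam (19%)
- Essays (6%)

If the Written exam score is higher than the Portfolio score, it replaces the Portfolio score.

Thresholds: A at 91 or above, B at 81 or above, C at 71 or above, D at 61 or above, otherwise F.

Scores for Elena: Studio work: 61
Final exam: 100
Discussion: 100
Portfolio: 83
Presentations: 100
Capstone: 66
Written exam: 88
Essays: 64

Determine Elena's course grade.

Written exam (88) > Portfolio (83), so Portfolio counts as 88.
Weighted total:
  Studio work 61 × 0.11 = 6.71
  Final exam 100 × 0.12 = 12
  Discussion 100 × 0.16 = 16
  Portfolio 88 × 0.17 = 14.96
  Presentations 100 × 0.12 = 12
  Capstone 66 × 0.07 = 4.62
  Written exam 88 × 0.19 = 16.72
  Essays 64 × 0.06 = 3.84
Sum = 86.85
86.85 is ≥ 81 and < 91 → B

B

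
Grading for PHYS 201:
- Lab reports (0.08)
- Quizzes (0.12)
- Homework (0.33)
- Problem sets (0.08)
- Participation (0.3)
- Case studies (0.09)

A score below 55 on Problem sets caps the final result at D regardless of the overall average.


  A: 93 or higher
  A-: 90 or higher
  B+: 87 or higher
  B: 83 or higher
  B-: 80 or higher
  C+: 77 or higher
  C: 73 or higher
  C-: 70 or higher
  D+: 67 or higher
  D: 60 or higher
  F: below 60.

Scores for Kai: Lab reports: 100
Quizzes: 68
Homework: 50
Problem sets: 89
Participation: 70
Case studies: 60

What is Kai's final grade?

Problem sets score 89 ≥ 55: minimum met.
Weighted total:
  Lab reports 100 × 0.08 = 8
  Quizzes 68 × 0.12 = 8.16
  Homework 50 × 0.33 = 16.5
  Problem sets 89 × 0.08 = 7.12
  Participation 70 × 0.3 = 21
  Case studies 60 × 0.09 = 5.4
Sum = 66.18
66.18 is ≥ 60 and < 67 → D

D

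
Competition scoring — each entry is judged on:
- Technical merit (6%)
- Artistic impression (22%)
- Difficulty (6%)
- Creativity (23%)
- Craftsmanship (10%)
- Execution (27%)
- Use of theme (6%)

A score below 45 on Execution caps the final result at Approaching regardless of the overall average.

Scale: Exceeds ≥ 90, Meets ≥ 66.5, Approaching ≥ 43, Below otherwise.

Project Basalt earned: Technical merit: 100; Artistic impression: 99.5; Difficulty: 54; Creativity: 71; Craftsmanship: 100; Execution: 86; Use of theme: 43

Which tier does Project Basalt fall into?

Execution score 86 ≥ 45: minimum met.
Weighted total:
  Technical merit 100 × 0.06 = 6
  Artistic impression 99.5 × 0.22 = 21.89
  Difficulty 54 × 0.06 = 3.24
  Creativity 71 × 0.23 = 16.33
  Craftsmanship 100 × 0.1 = 10
  Execution 86 × 0.27 = 23.22
  Use of theme 43 × 0.06 = 2.58
Sum = 83.26
83.26 is ≥ 66.5 and < 90 → Meets

Meets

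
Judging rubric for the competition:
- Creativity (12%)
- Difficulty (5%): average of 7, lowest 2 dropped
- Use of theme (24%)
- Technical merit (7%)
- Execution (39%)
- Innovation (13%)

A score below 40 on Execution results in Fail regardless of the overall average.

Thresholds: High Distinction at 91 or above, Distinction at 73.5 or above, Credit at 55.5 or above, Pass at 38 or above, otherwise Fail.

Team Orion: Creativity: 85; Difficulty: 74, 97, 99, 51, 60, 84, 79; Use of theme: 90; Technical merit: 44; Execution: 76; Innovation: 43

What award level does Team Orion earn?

Distinction

Difficulty: drop 51, 60 → average of remaining 5 = 433/5 = 86.6
Execution score 76 ≥ 40: minimum met.
Weighted total:
  Creativity 85 × 0.12 = 10.2
  Difficulty 86.6 × 0.05 = 4.33
  Use of theme 90 × 0.24 = 21.6
  Technical merit 44 × 0.07 = 3.08
  Execution 76 × 0.39 = 29.64
  Innovation 43 × 0.13 = 5.59
Sum = 74.44
74.44 is ≥ 73.5 and < 91 → Distinction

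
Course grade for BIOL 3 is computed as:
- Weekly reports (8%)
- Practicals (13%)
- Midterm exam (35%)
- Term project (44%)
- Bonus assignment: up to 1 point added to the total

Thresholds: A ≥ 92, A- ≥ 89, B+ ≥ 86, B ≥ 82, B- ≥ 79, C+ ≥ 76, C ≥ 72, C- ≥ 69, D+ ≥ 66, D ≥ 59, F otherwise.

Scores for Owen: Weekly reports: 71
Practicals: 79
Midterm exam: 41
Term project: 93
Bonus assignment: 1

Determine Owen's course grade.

C

Weighted total:
  Weekly reports 71 × 0.08 = 5.68
  Practicals 79 × 0.13 = 10.27
  Midterm exam 41 × 0.35 = 14.35
  Term project 93 × 0.44 = 40.92
Sum = 71.22
Bonus assignment: 71.22 + 1 = 72.22
72.22 is ≥ 72 and < 76 → C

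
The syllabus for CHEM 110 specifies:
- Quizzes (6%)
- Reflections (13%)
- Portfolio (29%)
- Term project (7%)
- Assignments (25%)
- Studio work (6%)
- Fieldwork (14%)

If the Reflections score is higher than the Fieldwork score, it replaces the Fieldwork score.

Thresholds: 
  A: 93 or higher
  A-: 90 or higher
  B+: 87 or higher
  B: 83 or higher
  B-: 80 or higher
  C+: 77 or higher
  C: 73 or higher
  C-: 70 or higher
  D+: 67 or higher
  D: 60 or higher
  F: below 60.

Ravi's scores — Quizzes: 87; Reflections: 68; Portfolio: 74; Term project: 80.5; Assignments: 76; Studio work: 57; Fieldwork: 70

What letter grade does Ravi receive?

Reflections (68) ≤ Fieldwork (70), so Fieldwork stays at 70.
Weighted total:
  Quizzes 87 × 0.06 = 5.22
  Reflections 68 × 0.13 = 8.84
  Portfolio 74 × 0.29 = 21.46
  Term project 80.5 × 0.07 = 5.635
  Assignments 76 × 0.25 = 19
  Studio work 57 × 0.06 = 3.42
  Fieldwork 70 × 0.14 = 9.8
Sum = 73.375
73.375 is ≥ 73 and < 77 → C

C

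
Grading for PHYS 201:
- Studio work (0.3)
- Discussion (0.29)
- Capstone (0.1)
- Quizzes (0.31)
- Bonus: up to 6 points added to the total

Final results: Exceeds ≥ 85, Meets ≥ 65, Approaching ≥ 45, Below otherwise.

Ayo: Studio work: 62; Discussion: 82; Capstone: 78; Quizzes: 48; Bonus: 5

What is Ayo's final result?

Weighted total:
  Studio work 62 × 0.3 = 18.6
  Discussion 82 × 0.29 = 23.78
  Capstone 78 × 0.1 = 7.8
  Quizzes 48 × 0.31 = 14.88
Sum = 65.06
Bonus: 65.06 + 5 = 70.06
70.06 is ≥ 65 and < 85 → Meets

Meets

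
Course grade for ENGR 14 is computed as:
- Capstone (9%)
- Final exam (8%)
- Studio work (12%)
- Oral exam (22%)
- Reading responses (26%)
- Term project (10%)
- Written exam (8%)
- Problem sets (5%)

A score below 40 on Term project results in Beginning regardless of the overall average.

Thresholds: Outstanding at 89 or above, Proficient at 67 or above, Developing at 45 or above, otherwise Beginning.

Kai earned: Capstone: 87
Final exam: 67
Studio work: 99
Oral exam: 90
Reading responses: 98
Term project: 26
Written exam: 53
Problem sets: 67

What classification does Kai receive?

Beginning

Term project score 26 < 40: minimum not met.
Weighted total:
  Capstone 87 × 0.09 = 7.83
  Final exam 67 × 0.08 = 5.36
  Studio work 99 × 0.12 = 11.88
  Oral exam 90 × 0.22 = 19.8
  Reading responses 98 × 0.26 = 25.48
  Term project 26 × 0.1 = 2.6
  Written exam 53 × 0.08 = 4.24
  Problem sets 67 × 0.05 = 3.35
Sum = 80.54
Because the Term project minimum was not met, the result is Beginning.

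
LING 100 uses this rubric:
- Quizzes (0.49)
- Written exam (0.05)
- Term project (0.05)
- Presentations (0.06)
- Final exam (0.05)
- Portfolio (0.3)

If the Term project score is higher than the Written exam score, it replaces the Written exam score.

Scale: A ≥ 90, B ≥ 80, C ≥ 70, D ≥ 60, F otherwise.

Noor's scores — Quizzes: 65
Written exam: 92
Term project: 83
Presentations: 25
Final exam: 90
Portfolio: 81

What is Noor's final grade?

C

Term project (83) ≤ Written exam (92), so Written exam stays at 92.
Weighted total:
  Quizzes 65 × 0.49 = 31.85
  Written exam 92 × 0.05 = 4.6
  Term project 83 × 0.05 = 4.15
  Presentations 25 × 0.06 = 1.5
  Final exam 90 × 0.05 = 4.5
  Portfolio 81 × 0.3 = 24.3
Sum = 70.9
70.9 is ≥ 70 and < 80 → C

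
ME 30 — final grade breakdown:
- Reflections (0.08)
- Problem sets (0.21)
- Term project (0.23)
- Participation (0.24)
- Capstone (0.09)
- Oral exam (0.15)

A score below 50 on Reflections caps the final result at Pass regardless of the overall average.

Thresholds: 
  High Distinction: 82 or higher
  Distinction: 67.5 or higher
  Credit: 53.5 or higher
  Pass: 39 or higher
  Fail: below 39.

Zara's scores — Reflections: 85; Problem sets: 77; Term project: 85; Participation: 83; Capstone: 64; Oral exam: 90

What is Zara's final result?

Distinction

Reflections score 85 ≥ 50: minimum met.
Weighted total:
  Reflections 85 × 0.08 = 6.8
  Problem sets 77 × 0.21 = 16.17
  Term project 85 × 0.23 = 19.55
  Participation 83 × 0.24 = 19.92
  Capstone 64 × 0.09 = 5.76
  Oral exam 90 × 0.15 = 13.5
Sum = 81.7
81.7 is ≥ 67.5 and < 82 → Distinction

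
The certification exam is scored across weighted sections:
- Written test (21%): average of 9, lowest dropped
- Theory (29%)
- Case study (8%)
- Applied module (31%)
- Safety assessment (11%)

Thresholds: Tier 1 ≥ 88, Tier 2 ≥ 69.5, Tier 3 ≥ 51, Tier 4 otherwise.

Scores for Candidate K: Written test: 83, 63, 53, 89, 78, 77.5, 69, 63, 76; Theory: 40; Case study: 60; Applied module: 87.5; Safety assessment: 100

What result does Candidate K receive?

Written test: drop 53 → average of remaining 8 = 598.5/8 = 74.8125
Weighted total:
  Written test 74.8125 × 0.21 = 15.710625
  Theory 40 × 0.29 = 11.6
  Case study 60 × 0.08 = 4.8
  Applied module 87.5 × 0.31 = 27.125
  Safety assessment 100 × 0.11 = 11
Sum = 70.235625
70.235625 is ≥ 69.5 and < 88 → Tier 2

Tier 2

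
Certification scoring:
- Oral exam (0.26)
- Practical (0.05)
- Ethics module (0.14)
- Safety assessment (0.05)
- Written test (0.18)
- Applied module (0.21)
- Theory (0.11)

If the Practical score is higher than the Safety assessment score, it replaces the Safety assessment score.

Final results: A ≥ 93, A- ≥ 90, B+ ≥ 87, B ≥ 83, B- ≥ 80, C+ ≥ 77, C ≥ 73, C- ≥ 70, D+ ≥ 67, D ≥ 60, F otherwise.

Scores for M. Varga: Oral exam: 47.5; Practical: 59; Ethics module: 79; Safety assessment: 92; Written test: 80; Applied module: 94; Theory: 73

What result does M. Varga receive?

Practical (59) ≤ Safety assessment (92), so Safety assessment stays at 92.
Weighted total:
  Oral exam 47.5 × 0.26 = 12.35
  Practical 59 × 0.05 = 2.95
  Ethics module 79 × 0.14 = 11.06
  Safety assessment 92 × 0.05 = 4.6
  Written test 80 × 0.18 = 14.4
  Applied module 94 × 0.21 = 19.74
  Theory 73 × 0.11 = 8.03
Sum = 73.13
73.13 is ≥ 73 and < 77 → C

C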